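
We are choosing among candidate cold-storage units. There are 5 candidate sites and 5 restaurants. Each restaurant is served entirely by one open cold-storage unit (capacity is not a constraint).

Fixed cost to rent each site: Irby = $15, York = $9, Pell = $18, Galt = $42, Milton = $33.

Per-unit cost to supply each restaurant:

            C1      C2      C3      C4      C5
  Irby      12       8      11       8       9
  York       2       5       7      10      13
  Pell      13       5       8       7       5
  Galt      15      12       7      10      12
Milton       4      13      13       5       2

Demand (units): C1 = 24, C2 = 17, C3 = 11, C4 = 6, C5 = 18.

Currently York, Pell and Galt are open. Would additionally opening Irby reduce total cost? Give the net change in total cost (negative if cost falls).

Current service cost with {York, Pell, Galt}: 342.
Adding Irby: each restaurant re-picks its cheapest; new service cost 342, saving 0.
Extra fixed cost: 15. Net change = 15 − 0 = 15.
(Totals: 411 → 426.)

No — net change +15 (cost rises by 15).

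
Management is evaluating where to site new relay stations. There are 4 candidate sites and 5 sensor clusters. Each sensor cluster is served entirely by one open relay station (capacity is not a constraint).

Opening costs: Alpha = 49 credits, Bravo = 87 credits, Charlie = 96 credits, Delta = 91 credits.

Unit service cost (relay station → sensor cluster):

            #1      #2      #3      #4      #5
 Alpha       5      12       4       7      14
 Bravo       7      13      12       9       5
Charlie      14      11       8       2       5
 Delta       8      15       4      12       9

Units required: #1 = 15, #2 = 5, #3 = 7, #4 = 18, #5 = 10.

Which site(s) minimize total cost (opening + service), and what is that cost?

For any fixed open set, each sensor cluster goes to its cheapest open site; total = fixed + service.
{Alpha, Charlie}: #1→Alpha 5·15=75, #2→Charlie 11·5=55, #3→Alpha 4·7=28, #4→Charlie 2·18=36, #5→Charlie 5·10=50. Service 244; fixed 145; total 389.
{Alpha, Bravo}: #1→Alpha 5·15=75, #2→Alpha 12·5=60, #3→Alpha 4·7=28, #4→Alpha 7·18=126, #5→Bravo 5·10=50. Service 339; fixed 136; total 475.
{Alpha, Bravo, Charlie}: service 244 + fixed 232 = 476
{Alpha, Bravo, Charlie, Delta}: service 244 + fixed 323 = 567
No other subset beats 389.

Open Alpha and Charlie; minimum total cost 389.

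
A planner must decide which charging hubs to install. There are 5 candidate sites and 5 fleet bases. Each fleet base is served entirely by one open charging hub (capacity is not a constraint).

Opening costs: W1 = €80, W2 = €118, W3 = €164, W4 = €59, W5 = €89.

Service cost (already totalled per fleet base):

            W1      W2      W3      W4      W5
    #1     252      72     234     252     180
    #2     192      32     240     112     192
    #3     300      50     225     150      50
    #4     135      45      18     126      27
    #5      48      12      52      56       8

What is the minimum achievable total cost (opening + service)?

For any fixed open set, each fleet base goes to its cheapest open site; total = fixed + service.
{W2}: #1→W2 72, #2→W2 32, #3→W2 50, #4→W2 45, #5→W2 12. Service 211; fixed 118; total 329.
{W2, W4}: #1→W2 72, #2→W2 32, #3→W2 50, #4→W2 45, #5→W2 12. Service 211; fixed 177; total 388.
{W2, W5}: service 189 + fixed 207 = 396
{W1, W2, W3, W4, W5}: #1→W2 72, #2→W2 32, #3→W2 50, #4→W3 18, #5→W5 8. Service 180; fixed 510; total 690.
No other subset beats 329.

Minimum total cost: 329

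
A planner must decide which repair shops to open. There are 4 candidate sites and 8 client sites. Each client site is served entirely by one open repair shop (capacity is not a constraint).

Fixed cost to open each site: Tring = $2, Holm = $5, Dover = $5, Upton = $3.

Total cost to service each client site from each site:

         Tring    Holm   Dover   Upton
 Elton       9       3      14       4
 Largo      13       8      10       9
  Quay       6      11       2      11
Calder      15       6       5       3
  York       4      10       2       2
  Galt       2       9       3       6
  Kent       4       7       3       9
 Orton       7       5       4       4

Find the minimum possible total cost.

For any fixed open set, each client site goes to its cheapest open site; total = fixed + service.
{Dover, Upton}: Elton→Upton 4, Largo→Upton 9, Quay→Dover 2, Calder→Upton 3, York→Dover 2, Galt→Dover 3, Kent→Dover 3, Orton→Dover 4. Service 30; fixed 8; total 38.
{Tring, Dover, Upton}: Elton→Upton 4, Largo→Upton 9, Quay→Dover 2, Calder→Upton 3, York→Dover 2, Galt→Tring 2, Kent→Dover 3, Orton→Dover 4. Service 29; fixed 10; total 39.
{Tring, Upton}: service 34 + fixed 5 = 39
{Tring, Holm, Dover, Upton}: service 27 + fixed 15 = 42
No other subset beats 38.

Minimum total cost: 38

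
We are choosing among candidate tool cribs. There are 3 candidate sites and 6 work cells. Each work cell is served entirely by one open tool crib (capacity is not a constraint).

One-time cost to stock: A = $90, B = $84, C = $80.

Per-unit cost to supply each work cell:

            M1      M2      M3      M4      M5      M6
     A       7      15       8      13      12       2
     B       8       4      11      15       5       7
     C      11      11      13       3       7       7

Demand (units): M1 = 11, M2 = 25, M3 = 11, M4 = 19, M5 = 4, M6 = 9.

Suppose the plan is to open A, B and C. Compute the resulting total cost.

Each work cell is assigned to its cheapest site among the open ones.
{A, B, C}: M1→A 7·11=77, M2→B 4·25=100, M3→A 8·11=88, M4→C 3·19=57, M5→B 5·4=20, M6→A 2·9=18. Service 360; fixed 254; total 614.

Total cost: 614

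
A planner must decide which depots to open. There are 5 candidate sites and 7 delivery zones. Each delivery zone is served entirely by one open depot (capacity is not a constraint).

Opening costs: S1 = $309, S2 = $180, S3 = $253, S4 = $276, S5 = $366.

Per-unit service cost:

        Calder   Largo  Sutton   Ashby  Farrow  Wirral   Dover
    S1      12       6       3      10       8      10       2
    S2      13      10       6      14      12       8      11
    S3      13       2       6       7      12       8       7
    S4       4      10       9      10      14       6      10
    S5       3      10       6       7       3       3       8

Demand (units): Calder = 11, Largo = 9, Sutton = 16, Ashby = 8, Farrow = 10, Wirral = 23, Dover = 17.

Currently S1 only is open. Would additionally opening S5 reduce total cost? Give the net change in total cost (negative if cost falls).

Current service cost with {S1}: 658.
Adding S5: each delivery zone re-picks its cheapest; new service cost 324, saving 334.
Extra fixed cost: 366. Net change = 366 − 334 = 32.
(Totals: 967 → 999.)

No — net change +32 (cost rises by 32).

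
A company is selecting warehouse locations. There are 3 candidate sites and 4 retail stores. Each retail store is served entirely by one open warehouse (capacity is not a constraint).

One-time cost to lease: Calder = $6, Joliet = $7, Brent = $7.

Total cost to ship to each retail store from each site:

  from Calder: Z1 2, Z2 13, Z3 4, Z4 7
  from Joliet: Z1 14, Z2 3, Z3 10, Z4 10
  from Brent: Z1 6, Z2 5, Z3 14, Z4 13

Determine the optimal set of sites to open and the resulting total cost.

For any fixed open set, each retail store goes to its cheapest open site; total = fixed + service.
{Calder, Joliet}: Z1→Calder 2, Z2→Joliet 3, Z3→Calder 4, Z4→Calder 7. Service 16; fixed 13; total 29.
{Calder, Brent}: Z1→Calder 2, Z2→Brent 5, Z3→Calder 4, Z4→Calder 7. Service 18; fixed 13; total 31.
{Calder}: Z1→Calder 2, Z2→Calder 13, Z3→Calder 4, Z4→Calder 7. Service 26; fixed 6; total 32.
{Calder, Joliet, Brent}: Z1→Calder 2, Z2→Joliet 3, Z3→Calder 4, Z4→Calder 7. Service 16; fixed 20; total 36.
(All 7 nonempty subsets were checked; Calder and Joliet is lowest.)

Open Calder and Joliet; minimum total cost 29.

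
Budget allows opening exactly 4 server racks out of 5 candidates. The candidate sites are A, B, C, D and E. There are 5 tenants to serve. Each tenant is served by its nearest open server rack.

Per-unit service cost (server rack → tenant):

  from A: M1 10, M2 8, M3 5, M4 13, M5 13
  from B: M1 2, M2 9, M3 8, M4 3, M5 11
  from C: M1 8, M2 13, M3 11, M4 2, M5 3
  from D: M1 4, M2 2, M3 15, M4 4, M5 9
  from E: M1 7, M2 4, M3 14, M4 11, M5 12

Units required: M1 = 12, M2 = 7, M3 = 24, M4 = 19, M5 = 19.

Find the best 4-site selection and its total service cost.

With exactly 4 open, each tenant uses its cheapest among the chosen.
{A, B, C, D}: M1→B 2·12=24, M2→D 2·7=14, M3→A 5·24=120, M4→C 2·19=38, M5→C 3·19=57. Service cost 253.
{A, B, C, E}: service cost 267
{A, C, D, E}: service cost 277
Among all 5 size-4 choices, {A, B, C, D} is lowest.

Choose A, B, C and D; total service cost 253.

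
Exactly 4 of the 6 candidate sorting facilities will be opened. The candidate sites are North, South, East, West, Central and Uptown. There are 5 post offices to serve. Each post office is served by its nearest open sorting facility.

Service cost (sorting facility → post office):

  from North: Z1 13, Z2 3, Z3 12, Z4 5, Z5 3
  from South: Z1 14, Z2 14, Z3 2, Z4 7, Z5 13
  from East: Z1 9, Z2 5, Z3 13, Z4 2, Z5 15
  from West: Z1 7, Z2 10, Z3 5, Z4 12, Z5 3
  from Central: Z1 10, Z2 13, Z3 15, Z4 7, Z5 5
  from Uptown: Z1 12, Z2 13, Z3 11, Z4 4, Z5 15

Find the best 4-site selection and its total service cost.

Choose North, South, East and West; total service cost 17.

With exactly 4 open, each post office uses its cheapest among the chosen.
{North, South, East, West}: Z1→West 7, Z2→North 3, Z3→South 2, Z4→East 2, Z5→North 3. Service cost 17.
{North, South, East, Central}: service cost 19
{North, South, East, Uptown}: service cost 19
Among all 15 size-4 choices, {North, South, East, West} is lowest.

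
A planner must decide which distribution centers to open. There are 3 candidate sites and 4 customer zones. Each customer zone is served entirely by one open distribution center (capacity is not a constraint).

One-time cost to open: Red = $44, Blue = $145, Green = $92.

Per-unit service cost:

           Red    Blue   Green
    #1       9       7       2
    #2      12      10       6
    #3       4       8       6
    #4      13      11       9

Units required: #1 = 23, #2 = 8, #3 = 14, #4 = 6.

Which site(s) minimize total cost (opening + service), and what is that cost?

Open Green only; minimum total cost 324.

For any fixed open set, each customer zone goes to its cheapest open site; total = fixed + service.
{Green}: #1→Green 2·23=46, #2→Green 6·8=48, #3→Green 6·14=84, #4→Green 9·6=54. Service 232; fixed 92; total 324.
{Red, Green}: #1→Green 2·23=46, #2→Green 6·8=48, #3→Red 4·14=56, #4→Green 9·6=54. Service 204; fixed 136; total 340.
{Blue, Green}: service 232 + fixed 237 = 469
{Red, Blue, Green}: service 204 + fixed 281 = 485
No other subset beats 324.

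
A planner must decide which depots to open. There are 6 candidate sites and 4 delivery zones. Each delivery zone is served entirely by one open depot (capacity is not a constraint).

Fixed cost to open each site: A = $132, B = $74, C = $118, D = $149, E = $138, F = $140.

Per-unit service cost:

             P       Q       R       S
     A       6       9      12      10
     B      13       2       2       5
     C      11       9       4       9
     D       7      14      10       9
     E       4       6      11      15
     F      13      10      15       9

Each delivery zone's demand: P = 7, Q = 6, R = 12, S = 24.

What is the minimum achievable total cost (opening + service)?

Minimum total cost: 321

For any fixed open set, each delivery zone goes to its cheapest open site; total = fixed + service.
{B}: P→B 13·7=91, Q→B 2·6=12, R→B 2·12=24, S→B 5·24=120. Service 247; fixed 74; total 321.
{B, E}: P→E 4·7=28, Q→B 2·6=12, R→B 2·12=24, S→B 5·24=120. Service 184; fixed 212; total 396.
{A, B}: service 198 + fixed 206 = 404
{A, B, C, D, E, F}: P→E 4·7=28, Q→B 2·6=12, R→B 2·12=24, S→B 5·24=120. Service 184; fixed 751; total 935.
No other subset beats 321.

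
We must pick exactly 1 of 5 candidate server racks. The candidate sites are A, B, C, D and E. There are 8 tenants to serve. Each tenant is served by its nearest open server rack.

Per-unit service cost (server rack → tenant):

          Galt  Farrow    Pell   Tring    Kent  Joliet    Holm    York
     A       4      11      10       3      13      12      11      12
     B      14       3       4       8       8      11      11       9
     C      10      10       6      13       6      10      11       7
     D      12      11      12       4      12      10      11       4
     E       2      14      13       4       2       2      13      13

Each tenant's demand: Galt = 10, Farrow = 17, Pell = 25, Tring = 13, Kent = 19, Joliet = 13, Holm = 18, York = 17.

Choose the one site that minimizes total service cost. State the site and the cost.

With exactly 1 open, each tenant uses its cheapest among the chosen.
{B}: Galt→B 14·10=140, Farrow→B 3·17=51, Pell→B 4·25=100, Tring→B 8·13=104, Kent→B 8·19=152, Joliet→B 11·13=143, Holm→B 11·18=198, York→B 9·17=153. Service cost 1041.
{C}: service cost 1150
{E}: service cost 1154
Among all 5 size-1 choices, {B} is lowest.

Choose B only; total service cost 1041.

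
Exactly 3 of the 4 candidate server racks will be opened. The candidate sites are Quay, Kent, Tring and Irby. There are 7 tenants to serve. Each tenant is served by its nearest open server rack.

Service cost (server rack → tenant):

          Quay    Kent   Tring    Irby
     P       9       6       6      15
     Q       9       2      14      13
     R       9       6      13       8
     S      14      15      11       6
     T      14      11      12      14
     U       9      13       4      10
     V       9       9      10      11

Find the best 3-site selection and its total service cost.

Choose Kent, Tring and Irby; total service cost 44.

With exactly 3 open, each tenant uses its cheapest among the chosen.
{Kent, Tring, Irby}: P→Kent 6, Q→Kent 2, R→Kent 6, S→Irby 6, T→Kent 11, U→Tring 4, V→Kent 9. Service cost 44.
{Quay, Kent, Tring}: service cost 49
{Quay, Kent, Irby}: service cost 49
Among all 4 size-3 choices, {Kent, Tring, Irby} is lowest.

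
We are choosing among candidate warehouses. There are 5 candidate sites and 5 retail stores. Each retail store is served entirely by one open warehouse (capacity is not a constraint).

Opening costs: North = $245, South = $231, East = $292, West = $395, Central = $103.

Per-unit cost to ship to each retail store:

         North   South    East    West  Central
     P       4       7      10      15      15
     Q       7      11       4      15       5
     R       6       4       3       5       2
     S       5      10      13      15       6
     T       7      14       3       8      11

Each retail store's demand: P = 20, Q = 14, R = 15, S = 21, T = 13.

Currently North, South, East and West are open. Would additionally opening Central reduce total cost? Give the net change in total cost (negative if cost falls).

Current service cost with {North, South, East, West}: 325.
Adding Central: each retail store re-picks its cheapest; new service cost 310, saving 15.
Extra fixed cost: 103. Net change = 103 − 15 = 88.
(Totals: 1488 → 1576.)

No — net change +88 (cost rises by 88).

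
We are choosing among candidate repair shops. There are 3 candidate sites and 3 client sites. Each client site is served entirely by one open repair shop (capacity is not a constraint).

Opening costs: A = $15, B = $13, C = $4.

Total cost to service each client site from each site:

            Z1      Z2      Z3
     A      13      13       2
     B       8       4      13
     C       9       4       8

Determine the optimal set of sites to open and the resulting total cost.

Open C only; minimum total cost 25.

For any fixed open set, each client site goes to its cheapest open site; total = fixed + service.
{C}: Z1→C 9, Z2→C 4, Z3→C 8. Service 21; fixed 4; total 25.
{A, C}: service 15 + fixed 19 = 34
{B, C}: service 20 + fixed 17 = 37
{A, B, C}: service 14 + fixed 32 = 46
No other subset beats 25.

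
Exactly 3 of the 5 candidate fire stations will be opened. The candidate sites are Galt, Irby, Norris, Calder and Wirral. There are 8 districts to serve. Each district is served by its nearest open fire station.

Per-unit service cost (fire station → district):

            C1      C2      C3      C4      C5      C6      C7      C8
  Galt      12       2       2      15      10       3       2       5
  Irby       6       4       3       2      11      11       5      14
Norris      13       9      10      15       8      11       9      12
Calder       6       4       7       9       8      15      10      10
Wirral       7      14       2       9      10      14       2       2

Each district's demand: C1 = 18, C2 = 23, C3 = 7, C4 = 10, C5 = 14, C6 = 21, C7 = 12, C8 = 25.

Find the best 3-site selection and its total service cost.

Choose Galt, Irby and Wirral; total service cost 465.

With exactly 3 open, each district uses its cheapest among the chosen.
{Galt, Irby, Wirral}: C1→Irby 6·18=108, C2→Galt 2·23=46, C3→Galt 2·7=14, C4→Irby 2·10=20, C5→Galt 10·14=140, C6→Galt 3·21=63, C7→Galt 2·12=24, C8→Wirral 2·25=50. Service cost 465.
{Galt, Calder, Wirral}: service cost 507
{Galt, Irby, Norris}: service cost 512
Among all 10 size-3 choices, {Galt, Irby, Wirral} is lowest.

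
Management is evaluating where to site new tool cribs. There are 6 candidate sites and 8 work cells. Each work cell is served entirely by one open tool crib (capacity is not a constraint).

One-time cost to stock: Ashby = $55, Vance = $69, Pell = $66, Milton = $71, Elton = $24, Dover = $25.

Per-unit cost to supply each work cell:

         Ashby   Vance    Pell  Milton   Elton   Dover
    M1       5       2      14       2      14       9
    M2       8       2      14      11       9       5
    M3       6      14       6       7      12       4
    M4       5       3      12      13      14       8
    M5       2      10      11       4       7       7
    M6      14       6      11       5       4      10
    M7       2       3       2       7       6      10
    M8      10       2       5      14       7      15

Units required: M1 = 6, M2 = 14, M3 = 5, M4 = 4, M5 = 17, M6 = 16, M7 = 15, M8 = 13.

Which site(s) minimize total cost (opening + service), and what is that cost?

Open Ashby, Vance and Elton; minimum total cost 384.

For any fixed open set, each work cell goes to its cheapest open site; total = fixed + service.
{Ashby, Vance, Elton}: M1→Vance 2·6=12, M2→Vance 2·14=28, M3→Ashby 6·5=30, M4→Vance 3·4=12, M5→Ashby 2·17=34, M6→Elton 4·16=64, M7→Ashby 2·15=30, M8→Vance 2·13=26. Service 236; fixed 148; total 384.
{Ashby, Vance}: service 268 + fixed 124 = 392
{Ashby, Vance, Elton, Dover}: service 226 + fixed 173 = 399
{Ashby, Vance, Pell, Milton, Elton, Dover}: M1→Vance 2·6=12, M2→Vance 2·14=28, M3→Dover 4·5=20, M4→Vance 3·4=12, M5→Ashby 2·17=34, M6→Elton 4·16=64, M7→Ashby 2·15=30, M8→Vance 2·13=26. Service 226; fixed 310; total 536.
No other subset beats 384.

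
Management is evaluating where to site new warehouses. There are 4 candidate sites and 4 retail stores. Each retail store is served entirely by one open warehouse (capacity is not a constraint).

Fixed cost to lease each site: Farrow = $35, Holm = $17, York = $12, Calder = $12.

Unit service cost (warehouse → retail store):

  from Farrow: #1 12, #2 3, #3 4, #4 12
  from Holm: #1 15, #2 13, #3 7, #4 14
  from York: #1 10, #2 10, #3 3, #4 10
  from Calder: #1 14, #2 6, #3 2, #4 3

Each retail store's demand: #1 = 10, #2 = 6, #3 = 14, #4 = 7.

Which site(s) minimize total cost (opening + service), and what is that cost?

Open York and Calder; minimum total cost 209.

For any fixed open set, each retail store goes to its cheapest open site; total = fixed + service.
{York, Calder}: #1→York 10·10=100, #2→Calder 6·6=36, #3→Calder 2·14=28, #4→Calder 3·7=21. Service 185; fixed 24; total 209.
{Farrow, York, Calder}: #1→York 10·10=100, #2→Farrow 3·6=18, #3→Calder 2·14=28, #4→Calder 3·7=21. Service 167; fixed 59; total 226.
{Holm, York, Calder}: service 185 + fixed 41 = 226
{Farrow, Holm, York, Calder}: service 167 + fixed 76 = 243
No other subset beats 209.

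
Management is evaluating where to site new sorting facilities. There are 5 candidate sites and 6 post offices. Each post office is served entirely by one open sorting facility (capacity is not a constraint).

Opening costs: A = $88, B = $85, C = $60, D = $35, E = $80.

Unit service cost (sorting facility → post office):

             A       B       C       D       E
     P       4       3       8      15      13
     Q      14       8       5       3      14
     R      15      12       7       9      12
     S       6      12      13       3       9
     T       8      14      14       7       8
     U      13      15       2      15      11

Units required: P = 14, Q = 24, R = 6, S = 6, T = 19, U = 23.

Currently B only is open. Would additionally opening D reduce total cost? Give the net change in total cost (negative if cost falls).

Current service cost with {B}: 989.
Adding D: each post office re-picks its cheapest; new service cost 664, saving 325.
Extra fixed cost: 35. Net change = 35 − 325 = -290.
(Totals: 1074 → 784.)

Yes — net change −290 (cost falls by 290).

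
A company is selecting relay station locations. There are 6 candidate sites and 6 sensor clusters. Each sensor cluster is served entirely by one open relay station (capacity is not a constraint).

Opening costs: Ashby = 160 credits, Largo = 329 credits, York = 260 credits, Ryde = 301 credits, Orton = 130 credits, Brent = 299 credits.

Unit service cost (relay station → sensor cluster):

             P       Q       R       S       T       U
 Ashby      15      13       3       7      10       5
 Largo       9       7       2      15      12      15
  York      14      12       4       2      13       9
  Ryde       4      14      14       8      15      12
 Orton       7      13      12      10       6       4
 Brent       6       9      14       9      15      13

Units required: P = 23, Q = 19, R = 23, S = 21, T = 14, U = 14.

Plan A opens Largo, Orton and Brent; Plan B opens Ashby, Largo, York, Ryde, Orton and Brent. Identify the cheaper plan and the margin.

Plan A is cheaper by 528.

Plan A: {Largo, Orton, Brent}: P→Brent 6·23=138, Q→Largo 7·19=133, R→Largo 2·23=46, S→Brent 9·21=189, T→Orton 6·14=84, U→Orton 4·14=56. Service 646; fixed 758; total 1404.
Plan B: {Ashby, Largo, York, Ryde, Orton, Brent}: P→Ryde 4·23=92, Q→Largo 7·19=133, R→Largo 2·23=46, S→York 2·21=42, T→Orton 6·14=84, U→Orton 4·14=56. Service 453; fixed 1479; total 1932.
Difference: |1404 − 1932| = 528.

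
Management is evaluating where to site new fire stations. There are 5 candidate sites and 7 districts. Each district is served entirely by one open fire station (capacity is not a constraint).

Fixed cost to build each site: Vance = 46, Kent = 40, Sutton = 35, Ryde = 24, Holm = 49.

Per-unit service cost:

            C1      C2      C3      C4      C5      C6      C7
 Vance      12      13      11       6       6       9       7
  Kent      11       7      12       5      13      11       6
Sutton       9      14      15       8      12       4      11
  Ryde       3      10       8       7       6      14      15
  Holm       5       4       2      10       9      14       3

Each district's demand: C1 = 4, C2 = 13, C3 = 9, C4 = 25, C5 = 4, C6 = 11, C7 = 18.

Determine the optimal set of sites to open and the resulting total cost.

For any fixed open set, each district goes to its cheapest open site; total = fixed + service.
{Kent, Sutton, Holm}: C1→Holm 5·4=20, C2→Holm 4·13=52, C3→Holm 2·9=18, C4→Kent 5·25=125, C5→Holm 9·4=36, C6→Sutton 4·11=44, C7→Holm 3·18=54. Service 349; fixed 124; total 473.
{Kent, Sutton, Ryde, Holm}: service 329 + fixed 148 = 477
{Sutton, Ryde, Holm}: C1→Ryde 3·4=12, C2→Holm 4·13=52, C3→Holm 2·9=18, C4→Ryde 7·25=175, C5→Ryde 6·4=24, C6→Sutton 4·11=44, C7→Holm 3·18=54. Service 379; fixed 108; total 487.
{Vance, Kent, Sutton, Ryde, Holm}: service 329 + fixed 194 = 523
No other subset beats 473.

Open Kent, Sutton and Holm; minimum total cost 473.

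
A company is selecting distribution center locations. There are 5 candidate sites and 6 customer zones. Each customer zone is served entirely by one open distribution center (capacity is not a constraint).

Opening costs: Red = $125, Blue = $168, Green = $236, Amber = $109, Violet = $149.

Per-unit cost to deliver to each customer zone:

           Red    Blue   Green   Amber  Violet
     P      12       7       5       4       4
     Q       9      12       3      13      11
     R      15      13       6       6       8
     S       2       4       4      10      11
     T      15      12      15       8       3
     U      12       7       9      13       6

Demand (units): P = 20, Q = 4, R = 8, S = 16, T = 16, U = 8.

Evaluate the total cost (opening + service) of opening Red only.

Total cost: 889

Each customer zone is assigned to its cheapest site among the open ones.
{Red}: P→Red 12·20=240, Q→Red 9·4=36, R→Red 15·8=120, S→Red 2·16=32, T→Red 15·16=240, U→Red 12·8=96. Service 764; fixed 125; total 889.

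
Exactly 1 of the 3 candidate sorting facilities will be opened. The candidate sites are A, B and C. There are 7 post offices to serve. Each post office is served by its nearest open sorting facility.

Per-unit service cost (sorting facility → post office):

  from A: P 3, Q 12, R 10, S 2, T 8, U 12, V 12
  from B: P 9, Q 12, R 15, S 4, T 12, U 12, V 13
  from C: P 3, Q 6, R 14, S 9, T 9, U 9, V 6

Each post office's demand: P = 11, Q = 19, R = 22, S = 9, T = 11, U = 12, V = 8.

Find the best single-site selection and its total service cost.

Choose C only; total service cost 791.

With exactly 1 open, each post office uses its cheapest among the chosen.
{C}: P→C 3·11=33, Q→C 6·19=114, R→C 14·22=308, S→C 9·9=81, T→C 9·11=99, U→C 9·12=108, V→C 6·8=48. Service cost 791.
{A}: service cost 827
{B}: service cost 1073
Among all 3 size-1 choices, {C} is lowest.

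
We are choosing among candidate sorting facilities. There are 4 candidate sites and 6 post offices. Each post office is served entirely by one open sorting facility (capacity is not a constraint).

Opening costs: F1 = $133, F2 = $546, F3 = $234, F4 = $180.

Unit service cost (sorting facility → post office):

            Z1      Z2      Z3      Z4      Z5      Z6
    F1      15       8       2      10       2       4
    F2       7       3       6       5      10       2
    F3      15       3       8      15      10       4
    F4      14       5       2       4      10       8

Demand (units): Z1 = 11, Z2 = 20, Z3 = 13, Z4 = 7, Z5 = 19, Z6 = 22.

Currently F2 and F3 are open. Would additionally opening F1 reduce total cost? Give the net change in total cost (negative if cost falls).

Yes — net change −71 (cost falls by 71).

Current service cost with {F2, F3}: 484.
Adding F1: each post office re-picks its cheapest; new service cost 280, saving 204.
Extra fixed cost: 133. Net change = 133 − 204 = -71.
(Totals: 1264 → 1193.)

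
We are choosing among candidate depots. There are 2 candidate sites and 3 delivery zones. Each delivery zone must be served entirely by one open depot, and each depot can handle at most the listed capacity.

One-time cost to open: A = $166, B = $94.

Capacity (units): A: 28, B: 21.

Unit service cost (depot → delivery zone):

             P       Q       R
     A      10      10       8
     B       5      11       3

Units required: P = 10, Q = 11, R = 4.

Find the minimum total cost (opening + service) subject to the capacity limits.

Open {A}: P→A 10·10=100, Q→A 10·11=110, R→A 8·4=32.
Loads: A carries 25/28. Service 242; fixed 166; total 408.
Next best feasible plan costs 432.

Minimum total cost: 408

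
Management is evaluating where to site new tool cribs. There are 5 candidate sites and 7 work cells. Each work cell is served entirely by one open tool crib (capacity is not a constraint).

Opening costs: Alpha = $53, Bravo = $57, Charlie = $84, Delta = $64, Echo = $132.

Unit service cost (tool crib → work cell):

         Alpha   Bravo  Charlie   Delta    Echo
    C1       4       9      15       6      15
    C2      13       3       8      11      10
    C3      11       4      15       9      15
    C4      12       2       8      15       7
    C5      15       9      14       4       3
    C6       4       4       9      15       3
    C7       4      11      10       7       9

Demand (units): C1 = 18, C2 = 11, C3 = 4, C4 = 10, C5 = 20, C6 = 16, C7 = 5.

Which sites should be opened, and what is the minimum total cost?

For any fixed open set, each work cell goes to its cheapest open site; total = fixed + service.
{Bravo, Delta}: C1→Delta 6·18=108, C2→Bravo 3·11=33, C3→Bravo 4·4=16, C4→Bravo 2·10=20, C5→Delta 4·20=80, C6→Bravo 4·16=64, C7→Delta 7·5=35. Service 356; fixed 121; total 477.
{Alpha, Bravo, Delta}: C1→Alpha 4·18=72, C2→Bravo 3·11=33, C3→Bravo 4·4=16, C4→Bravo 2·10=20, C5→Delta 4·20=80, C6→Alpha 4·16=64, C7→Alpha 4·5=20. Service 305; fixed 174; total 479.
{Alpha, Bravo, Echo}: service 269 + fixed 242 = 511
{Alpha, Bravo, Charlie, Delta, Echo}: service 269 + fixed 390 = 659
No other subset beats 477.

Open Bravo and Delta; minimum total cost 477.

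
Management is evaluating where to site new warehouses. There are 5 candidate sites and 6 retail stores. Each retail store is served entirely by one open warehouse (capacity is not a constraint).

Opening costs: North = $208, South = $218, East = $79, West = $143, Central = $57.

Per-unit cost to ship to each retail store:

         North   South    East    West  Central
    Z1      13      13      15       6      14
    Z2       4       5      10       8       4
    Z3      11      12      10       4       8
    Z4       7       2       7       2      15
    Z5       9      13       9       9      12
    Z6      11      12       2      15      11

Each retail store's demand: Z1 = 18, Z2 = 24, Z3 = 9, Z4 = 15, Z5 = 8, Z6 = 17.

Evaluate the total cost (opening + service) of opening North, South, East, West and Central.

Total cost: 1081

Each retail store is assigned to its cheapest site among the open ones.
{North, South, East, West, Central}: Z1→West 6·18=108, Z2→North 4·24=96, Z3→West 4·9=36, Z4→South 2·15=30, Z5→North 9·8=72, Z6→East 2·17=34. Service 376; fixed 705; total 1081.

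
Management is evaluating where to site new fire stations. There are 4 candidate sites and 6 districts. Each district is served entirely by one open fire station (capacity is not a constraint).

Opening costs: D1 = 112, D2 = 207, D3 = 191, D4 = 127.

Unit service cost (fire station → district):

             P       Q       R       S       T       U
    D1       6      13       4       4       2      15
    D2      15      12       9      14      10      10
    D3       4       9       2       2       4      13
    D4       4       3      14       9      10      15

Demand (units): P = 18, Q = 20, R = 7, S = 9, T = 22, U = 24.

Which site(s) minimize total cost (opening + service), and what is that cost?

For any fixed open set, each district goes to its cheapest open site; total = fixed + service.
{D1, D4}: P→D4 4·18=72, Q→D4 3·20=60, R→D1 4·7=28, S→D1 4·9=36, T→D1 2·22=44, U→D1 15·24=360. Service 600; fixed 239; total 839.
{D3}: service 684 + fixed 191 = 875
{D3, D4}: service 564 + fixed 318 = 882
{D1, D2, D3, D4}: P→D3 4·18=72, Q→D4 3·20=60, R→D3 2·7=14, S→D3 2·9=18, T→D1 2·22=44, U→D2 10·24=240. Service 448; fixed 637; total 1085.
No other subset beats 839.

Open D1 and D4; minimum total cost 839.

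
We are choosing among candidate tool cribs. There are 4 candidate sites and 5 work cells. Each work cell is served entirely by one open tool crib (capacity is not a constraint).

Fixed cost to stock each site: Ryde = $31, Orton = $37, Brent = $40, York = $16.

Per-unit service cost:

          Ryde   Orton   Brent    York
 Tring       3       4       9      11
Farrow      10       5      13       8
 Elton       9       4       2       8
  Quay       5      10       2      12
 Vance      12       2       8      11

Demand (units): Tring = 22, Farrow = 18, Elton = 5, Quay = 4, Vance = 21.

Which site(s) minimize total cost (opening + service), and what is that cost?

Open Ryde and Orton; minimum total cost 306.

For any fixed open set, each work cell goes to its cheapest open site; total = fixed + service.
{Ryde, Orton}: Tring→Ryde 3·22=66, Farrow→Orton 5·18=90, Elton→Orton 4·5=20, Quay→Ryde 5·4=20, Vance→Orton 2·21=42. Service 238; fixed 68; total 306.
{Orton, Brent}: Tring→Orton 4·22=88, Farrow→Orton 5·18=90, Elton→Brent 2·5=10, Quay→Brent 2·4=8, Vance→Orton 2·21=42. Service 238; fixed 77; total 315.
{Orton}: Tring→Orton 4·22=88, Farrow→Orton 5·18=90, Elton→Orton 4·5=20, Quay→Orton 10·4=40, Vance→Orton 2·21=42. Service 280; fixed 37; total 317.
{Ryde, Orton, Brent, York}: Tring→Ryde 3·22=66, Farrow→Orton 5·18=90, Elton→Brent 2·5=10, Quay→Brent 2·4=8, Vance→Orton 2·21=42. Service 216; fixed 124; total 340.
(All 15 nonempty subsets were checked; Ryde and Orton is lowest.)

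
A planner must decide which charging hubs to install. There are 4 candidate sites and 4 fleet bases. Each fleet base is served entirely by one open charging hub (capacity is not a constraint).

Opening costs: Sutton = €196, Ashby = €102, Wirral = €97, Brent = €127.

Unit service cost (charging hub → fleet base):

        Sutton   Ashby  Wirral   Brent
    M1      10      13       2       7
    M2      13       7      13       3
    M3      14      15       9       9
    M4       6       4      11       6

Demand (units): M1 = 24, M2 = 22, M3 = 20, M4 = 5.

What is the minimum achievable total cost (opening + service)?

Minimum total cost: 548

For any fixed open set, each fleet base goes to its cheapest open site; total = fixed + service.
{Wirral, Brent}: M1→Wirral 2·24=48, M2→Brent 3·22=66, M3→Wirral 9·20=180, M4→Brent 6·5=30. Service 324; fixed 224; total 548.
{Brent}: service 444 + fixed 127 = 571
{Ashby, Wirral}: M1→Wirral 2·24=48, M2→Ashby 7·22=154, M3→Wirral 9·20=180, M4→Ashby 4·5=20. Service 402; fixed 199; total 601.
{Sutton, Ashby, Wirral, Brent}: M1→Wirral 2·24=48, M2→Brent 3·22=66, M3→Wirral 9·20=180, M4→Ashby 4·5=20. Service 314; fixed 522; total 836.
(All 15 nonempty subsets were checked; Wirral and Brent is lowest.)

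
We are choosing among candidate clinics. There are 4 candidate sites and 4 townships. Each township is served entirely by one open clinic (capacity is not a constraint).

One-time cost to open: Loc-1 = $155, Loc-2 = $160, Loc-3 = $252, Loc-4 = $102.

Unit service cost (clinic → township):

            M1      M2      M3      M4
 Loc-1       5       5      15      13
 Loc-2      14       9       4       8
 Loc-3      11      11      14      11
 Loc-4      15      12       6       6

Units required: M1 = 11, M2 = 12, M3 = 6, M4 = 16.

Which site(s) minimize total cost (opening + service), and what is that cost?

For any fixed open set, each township goes to its cheapest open site; total = fixed + service.
{Loc-1, Loc-4}: M1→Loc-1 5·11=55, M2→Loc-1 5·12=60, M3→Loc-4 6·6=36, M4→Loc-4 6·16=96. Service 247; fixed 257; total 504.
{Loc-4}: M1→Loc-4 15·11=165, M2→Loc-4 12·12=144, M3→Loc-4 6·6=36, M4→Loc-4 6·16=96. Service 441; fixed 102; total 543.
{Loc-1}: service 413 + fixed 155 = 568
{Loc-1, Loc-2, Loc-3, Loc-4}: service 235 + fixed 669 = 904
(All 15 nonempty subsets were checked; Loc-1 and Loc-4 is lowest.)

Open Loc-1 and Loc-4; minimum total cost 504.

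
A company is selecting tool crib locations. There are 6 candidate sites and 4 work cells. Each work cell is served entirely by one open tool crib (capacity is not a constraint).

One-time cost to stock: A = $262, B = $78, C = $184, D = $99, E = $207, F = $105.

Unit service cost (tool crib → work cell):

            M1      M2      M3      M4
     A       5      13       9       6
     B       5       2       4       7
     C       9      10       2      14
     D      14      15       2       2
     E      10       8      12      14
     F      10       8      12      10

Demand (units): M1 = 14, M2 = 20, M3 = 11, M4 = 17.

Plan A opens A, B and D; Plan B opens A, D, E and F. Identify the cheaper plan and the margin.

Plan A is cheaper by 354.

Plan A: {A, B, D}: M1→A 5·14=70, M2→B 2·20=40, M3→D 2·11=22, M4→D 2·17=34. Service 166; fixed 439; total 605.
Plan B: {A, D, E, F}: M1→A 5·14=70, M2→E 8·20=160, M3→D 2·11=22, M4→D 2·17=34. Service 286; fixed 673; total 959.
Difference: |605 − 959| = 354.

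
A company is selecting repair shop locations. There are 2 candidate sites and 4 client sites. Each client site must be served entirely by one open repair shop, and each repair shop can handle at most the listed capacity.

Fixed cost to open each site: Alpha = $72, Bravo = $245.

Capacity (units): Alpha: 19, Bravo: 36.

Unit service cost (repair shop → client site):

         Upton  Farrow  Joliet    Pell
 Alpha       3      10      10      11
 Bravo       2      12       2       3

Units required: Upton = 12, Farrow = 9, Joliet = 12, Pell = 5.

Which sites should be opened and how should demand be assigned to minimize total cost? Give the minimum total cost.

Minimum total cost: 470

Open {Alpha, Bravo}: Upton→Bravo 2·12=24, Farrow→Alpha 10·9=90, Joliet→Bravo 2·12=24, Pell→Bravo 3·5=15.
Loads: Alpha carries 9/19, Bravo carries 29/36. Service 153; fixed 317; total 470.
Next best feasible plan costs 500.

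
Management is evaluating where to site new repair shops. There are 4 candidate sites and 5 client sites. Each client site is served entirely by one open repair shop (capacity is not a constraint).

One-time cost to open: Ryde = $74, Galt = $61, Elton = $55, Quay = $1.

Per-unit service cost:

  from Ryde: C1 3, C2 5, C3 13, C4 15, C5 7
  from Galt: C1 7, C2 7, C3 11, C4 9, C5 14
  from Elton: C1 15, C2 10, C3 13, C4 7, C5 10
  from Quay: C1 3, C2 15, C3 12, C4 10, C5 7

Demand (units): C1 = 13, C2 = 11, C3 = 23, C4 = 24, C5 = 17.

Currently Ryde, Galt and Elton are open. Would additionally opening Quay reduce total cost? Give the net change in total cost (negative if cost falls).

No — net change +1 (cost rises by 1).

Current service cost with {Ryde, Galt, Elton}: 634.
Adding Quay: each client site re-picks its cheapest; new service cost 634, saving 0.
Extra fixed cost: 1. Net change = 1 − 0 = 1.
(Totals: 824 → 825.)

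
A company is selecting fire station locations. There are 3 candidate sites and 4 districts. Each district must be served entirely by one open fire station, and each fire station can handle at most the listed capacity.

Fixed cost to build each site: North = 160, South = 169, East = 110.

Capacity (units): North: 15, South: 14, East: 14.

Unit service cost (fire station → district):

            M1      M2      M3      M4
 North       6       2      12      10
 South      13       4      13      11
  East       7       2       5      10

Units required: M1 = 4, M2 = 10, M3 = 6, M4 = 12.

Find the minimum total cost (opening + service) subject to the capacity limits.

Open {North, South, East}: M1→North 6·4=24, M2→North 2·10=20, M3→East 5·6=30, M4→South 11·12=132.
Loads: North carries 14/15, South carries 12/14, East carries 6/14. Service 206; fixed 439; total 645.
Next best feasible plan costs 649.

Minimum total cost: 645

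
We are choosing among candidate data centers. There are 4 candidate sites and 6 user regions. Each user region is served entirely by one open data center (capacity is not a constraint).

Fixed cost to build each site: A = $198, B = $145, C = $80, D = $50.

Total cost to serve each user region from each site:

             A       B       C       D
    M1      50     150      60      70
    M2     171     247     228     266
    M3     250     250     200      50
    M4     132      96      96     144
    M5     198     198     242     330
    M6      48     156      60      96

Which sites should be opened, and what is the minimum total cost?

For any fixed open set, each user region goes to its cheapest open site; total = fixed + service.
{C, D}: M1→C 60, M2→C 228, M3→D 50, M4→C 96, M5→C 242, M6→C 60. Service 736; fixed 130; total 866.
{A, D}: M1→A 50, M2→A 171, M3→D 50, M4→A 132, M5→A 198, M6→A 48. Service 649; fixed 248; total 897.
{A, C, D}: service 613 + fixed 328 = 941
{A, B, C, D}: service 613 + fixed 473 = 1086
(All 15 nonempty subsets were checked; C and D is lowest.)

Open C and D; minimum total cost 866.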